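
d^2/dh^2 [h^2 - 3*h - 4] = 2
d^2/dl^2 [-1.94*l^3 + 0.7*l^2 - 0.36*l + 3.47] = 1.4 - 11.64*l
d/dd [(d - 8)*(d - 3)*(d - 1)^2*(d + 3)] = 5*d^4 - 40*d^3 + 24*d^2 + 164*d - 153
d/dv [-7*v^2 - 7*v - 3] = -14*v - 7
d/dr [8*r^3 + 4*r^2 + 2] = 8*r*(3*r + 1)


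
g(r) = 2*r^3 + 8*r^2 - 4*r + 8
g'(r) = 6*r^2 + 16*r - 4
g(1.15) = 17.02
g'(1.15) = 22.34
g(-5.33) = -46.25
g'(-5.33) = 81.17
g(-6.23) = -140.19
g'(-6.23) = 129.20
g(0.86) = 11.75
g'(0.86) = 14.20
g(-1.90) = 30.76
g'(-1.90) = -12.74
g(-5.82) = -92.02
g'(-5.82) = 106.11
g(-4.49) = 6.20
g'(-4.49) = 45.12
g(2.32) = 66.75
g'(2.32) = 65.41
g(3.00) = 122.00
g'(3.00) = 98.00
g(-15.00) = -4882.00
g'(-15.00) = 1106.00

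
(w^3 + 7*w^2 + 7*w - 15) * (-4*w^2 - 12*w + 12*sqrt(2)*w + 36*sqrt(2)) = -4*w^5 - 40*w^4 + 12*sqrt(2)*w^4 - 112*w^3 + 120*sqrt(2)*w^3 - 24*w^2 + 336*sqrt(2)*w^2 + 72*sqrt(2)*w + 180*w - 540*sqrt(2)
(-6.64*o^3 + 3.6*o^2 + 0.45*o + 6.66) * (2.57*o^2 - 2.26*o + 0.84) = -17.0648*o^5 + 24.2584*o^4 - 12.5571*o^3 + 19.1232*o^2 - 14.6736*o + 5.5944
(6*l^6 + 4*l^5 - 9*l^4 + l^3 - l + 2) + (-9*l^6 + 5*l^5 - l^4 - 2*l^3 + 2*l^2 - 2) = -3*l^6 + 9*l^5 - 10*l^4 - l^3 + 2*l^2 - l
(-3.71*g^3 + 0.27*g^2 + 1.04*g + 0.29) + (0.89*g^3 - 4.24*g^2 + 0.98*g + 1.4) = -2.82*g^3 - 3.97*g^2 + 2.02*g + 1.69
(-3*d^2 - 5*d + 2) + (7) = -3*d^2 - 5*d + 9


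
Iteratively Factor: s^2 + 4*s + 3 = (s + 3)*(s + 1)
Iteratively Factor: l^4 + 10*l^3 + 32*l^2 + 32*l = (l + 2)*(l^3 + 8*l^2 + 16*l) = (l + 2)*(l + 4)*(l^2 + 4*l) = l*(l + 2)*(l + 4)*(l + 4)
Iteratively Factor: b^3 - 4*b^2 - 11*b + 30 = (b - 2)*(b^2 - 2*b - 15) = (b - 5)*(b - 2)*(b + 3)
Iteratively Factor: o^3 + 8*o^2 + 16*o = (o + 4)*(o^2 + 4*o) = (o + 4)^2*(o)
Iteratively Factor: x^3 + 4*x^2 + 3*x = (x + 1)*(x^2 + 3*x) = x*(x + 1)*(x + 3)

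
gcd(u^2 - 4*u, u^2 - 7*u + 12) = u - 4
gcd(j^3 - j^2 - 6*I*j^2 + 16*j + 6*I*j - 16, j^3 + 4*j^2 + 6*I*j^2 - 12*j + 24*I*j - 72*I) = 1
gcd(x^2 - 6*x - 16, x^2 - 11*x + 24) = x - 8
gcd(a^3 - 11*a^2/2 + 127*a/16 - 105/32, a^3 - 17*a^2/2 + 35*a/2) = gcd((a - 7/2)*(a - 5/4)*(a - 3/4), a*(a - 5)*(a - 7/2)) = a - 7/2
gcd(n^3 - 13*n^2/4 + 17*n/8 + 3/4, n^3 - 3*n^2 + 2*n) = n - 2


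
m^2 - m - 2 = (m - 2)*(m + 1)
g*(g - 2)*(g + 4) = g^3 + 2*g^2 - 8*g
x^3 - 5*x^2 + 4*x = x*(x - 4)*(x - 1)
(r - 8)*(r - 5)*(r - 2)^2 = r^4 - 17*r^3 + 96*r^2 - 212*r + 160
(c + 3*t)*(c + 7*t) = c^2 + 10*c*t + 21*t^2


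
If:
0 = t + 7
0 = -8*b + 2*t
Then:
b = -7/4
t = -7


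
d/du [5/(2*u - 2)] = -5/(2*(u - 1)^2)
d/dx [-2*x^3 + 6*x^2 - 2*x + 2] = -6*x^2 + 12*x - 2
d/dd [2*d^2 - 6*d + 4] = 4*d - 6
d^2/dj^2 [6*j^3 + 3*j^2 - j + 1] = 36*j + 6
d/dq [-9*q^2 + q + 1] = 1 - 18*q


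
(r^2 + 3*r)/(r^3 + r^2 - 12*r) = (r + 3)/(r^2 + r - 12)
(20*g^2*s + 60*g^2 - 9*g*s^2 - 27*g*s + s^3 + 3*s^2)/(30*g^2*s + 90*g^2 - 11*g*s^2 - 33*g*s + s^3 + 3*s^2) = (-4*g + s)/(-6*g + s)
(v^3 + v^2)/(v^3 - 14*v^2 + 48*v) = v*(v + 1)/(v^2 - 14*v + 48)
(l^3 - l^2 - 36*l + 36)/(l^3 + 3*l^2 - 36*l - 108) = (l - 1)/(l + 3)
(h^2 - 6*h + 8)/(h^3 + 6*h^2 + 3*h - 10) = (h^2 - 6*h + 8)/(h^3 + 6*h^2 + 3*h - 10)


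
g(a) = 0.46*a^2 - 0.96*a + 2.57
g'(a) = 0.92*a - 0.96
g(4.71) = 8.25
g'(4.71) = 3.37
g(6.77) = 17.15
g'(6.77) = 5.27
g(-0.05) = 2.62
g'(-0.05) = -1.01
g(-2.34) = 7.34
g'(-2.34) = -3.11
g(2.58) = 3.16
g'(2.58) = 1.41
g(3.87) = 5.74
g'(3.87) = 2.60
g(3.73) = 5.39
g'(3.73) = 2.47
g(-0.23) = 2.82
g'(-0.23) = -1.17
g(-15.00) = 120.47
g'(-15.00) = -14.76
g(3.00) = 3.83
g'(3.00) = 1.80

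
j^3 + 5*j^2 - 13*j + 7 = (j - 1)^2*(j + 7)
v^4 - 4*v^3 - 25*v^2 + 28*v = v*(v - 7)*(v - 1)*(v + 4)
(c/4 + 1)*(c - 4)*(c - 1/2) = c^3/4 - c^2/8 - 4*c + 2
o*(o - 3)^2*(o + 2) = o^4 - 4*o^3 - 3*o^2 + 18*o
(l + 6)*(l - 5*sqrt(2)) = l^2 - 5*sqrt(2)*l + 6*l - 30*sqrt(2)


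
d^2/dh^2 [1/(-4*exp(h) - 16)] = (4 - exp(h))*exp(h)/(4*(exp(h) + 4)^3)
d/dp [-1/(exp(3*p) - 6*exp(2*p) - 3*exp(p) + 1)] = 3*(exp(2*p) - 4*exp(p) - 1)*exp(p)/(exp(3*p) - 6*exp(2*p) - 3*exp(p) + 1)^2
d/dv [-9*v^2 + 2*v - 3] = 2 - 18*v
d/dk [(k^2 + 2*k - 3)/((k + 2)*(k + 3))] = 3/(k^2 + 4*k + 4)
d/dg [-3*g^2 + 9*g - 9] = 9 - 6*g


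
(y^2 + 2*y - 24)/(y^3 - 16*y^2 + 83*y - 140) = (y + 6)/(y^2 - 12*y + 35)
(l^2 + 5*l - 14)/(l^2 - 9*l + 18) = (l^2 + 5*l - 14)/(l^2 - 9*l + 18)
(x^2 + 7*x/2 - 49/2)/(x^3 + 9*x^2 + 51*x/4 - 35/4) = 2*(2*x - 7)/(4*x^2 + 8*x - 5)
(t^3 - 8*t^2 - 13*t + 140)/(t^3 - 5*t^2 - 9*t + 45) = (t^2 - 3*t - 28)/(t^2 - 9)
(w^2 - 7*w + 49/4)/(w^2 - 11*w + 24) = (w^2 - 7*w + 49/4)/(w^2 - 11*w + 24)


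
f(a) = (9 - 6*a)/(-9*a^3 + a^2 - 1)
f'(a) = (9 - 6*a)*(27*a^2 - 2*a)/(-9*a^3 + a^2 - 1)^2 - 6/(-9*a^3 + a^2 - 1) = 3*(18*a^3 - 2*a^2 - a*(2*a - 3)*(27*a - 2) + 2)/(9*a^3 - a^2 + 1)^2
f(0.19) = -7.66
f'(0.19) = 10.29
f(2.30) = 0.05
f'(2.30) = -0.00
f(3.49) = 0.03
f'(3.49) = -0.01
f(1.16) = -0.15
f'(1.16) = 0.81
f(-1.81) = 0.36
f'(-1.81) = 0.48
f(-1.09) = 1.31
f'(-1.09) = 3.29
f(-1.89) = 0.32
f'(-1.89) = 0.41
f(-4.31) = 0.05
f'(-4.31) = 0.02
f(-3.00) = 0.11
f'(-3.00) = 0.08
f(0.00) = -9.00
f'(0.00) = 6.00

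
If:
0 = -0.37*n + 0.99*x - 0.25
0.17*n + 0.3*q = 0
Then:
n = 2.67567567567568*x - 0.675675675675676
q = 0.382882882882883 - 1.51621621621622*x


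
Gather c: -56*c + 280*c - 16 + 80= 224*c + 64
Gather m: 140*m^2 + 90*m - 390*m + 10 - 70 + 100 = 140*m^2 - 300*m + 40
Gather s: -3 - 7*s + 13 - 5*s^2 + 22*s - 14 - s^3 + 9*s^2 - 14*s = -s^3 + 4*s^2 + s - 4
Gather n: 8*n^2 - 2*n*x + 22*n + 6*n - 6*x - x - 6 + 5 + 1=8*n^2 + n*(28 - 2*x) - 7*x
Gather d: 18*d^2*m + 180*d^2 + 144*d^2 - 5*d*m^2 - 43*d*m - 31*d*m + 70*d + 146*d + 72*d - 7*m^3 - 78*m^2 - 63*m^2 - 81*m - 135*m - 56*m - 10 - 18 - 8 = d^2*(18*m + 324) + d*(-5*m^2 - 74*m + 288) - 7*m^3 - 141*m^2 - 272*m - 36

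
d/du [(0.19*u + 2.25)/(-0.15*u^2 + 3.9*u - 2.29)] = (0.0285*u^2 + 0.675*u - 9.2101)/(0.0225*u^4 - 1.17*u^3 + 15.897*u^2 - 17.862*u + 5.2441)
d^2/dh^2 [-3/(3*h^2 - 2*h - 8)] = 6*(-9*h^2 + 6*h + 4*(3*h - 1)^2 + 24)/(-3*h^2 + 2*h + 8)^3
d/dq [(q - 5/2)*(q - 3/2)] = 2*q - 4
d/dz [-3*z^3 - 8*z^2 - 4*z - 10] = -9*z^2 - 16*z - 4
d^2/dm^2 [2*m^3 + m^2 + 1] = 12*m + 2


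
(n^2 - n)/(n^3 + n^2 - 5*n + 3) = n/(n^2 + 2*n - 3)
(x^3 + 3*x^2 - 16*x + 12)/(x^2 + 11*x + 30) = (x^2 - 3*x + 2)/(x + 5)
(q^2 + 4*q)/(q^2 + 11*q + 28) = q/(q + 7)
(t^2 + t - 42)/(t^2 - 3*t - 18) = (t + 7)/(t + 3)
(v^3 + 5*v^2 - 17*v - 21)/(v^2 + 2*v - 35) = (v^2 - 2*v - 3)/(v - 5)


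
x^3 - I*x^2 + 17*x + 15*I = (x - 5*I)*(x + I)*(x + 3*I)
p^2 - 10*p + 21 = (p - 7)*(p - 3)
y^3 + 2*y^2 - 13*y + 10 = (y - 2)*(y - 1)*(y + 5)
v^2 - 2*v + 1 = (v - 1)^2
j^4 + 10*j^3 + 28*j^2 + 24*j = j*(j + 2)^2*(j + 6)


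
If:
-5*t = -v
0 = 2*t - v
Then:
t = 0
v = 0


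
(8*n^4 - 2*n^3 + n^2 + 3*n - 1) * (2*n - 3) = 16*n^5 - 28*n^4 + 8*n^3 + 3*n^2 - 11*n + 3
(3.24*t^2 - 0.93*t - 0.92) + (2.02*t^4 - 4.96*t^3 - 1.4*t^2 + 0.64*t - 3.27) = 2.02*t^4 - 4.96*t^3 + 1.84*t^2 - 0.29*t - 4.19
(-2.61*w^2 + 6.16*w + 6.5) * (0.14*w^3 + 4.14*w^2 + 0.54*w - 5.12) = -0.3654*w^5 - 9.943*w^4 + 25.003*w^3 + 43.5996*w^2 - 28.0292*w - 33.28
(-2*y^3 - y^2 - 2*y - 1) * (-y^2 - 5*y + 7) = 2*y^5 + 11*y^4 - 7*y^3 + 4*y^2 - 9*y - 7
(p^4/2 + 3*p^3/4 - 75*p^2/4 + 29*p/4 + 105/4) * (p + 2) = p^5/2 + 7*p^4/4 - 69*p^3/4 - 121*p^2/4 + 163*p/4 + 105/2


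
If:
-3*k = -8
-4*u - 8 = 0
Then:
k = 8/3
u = -2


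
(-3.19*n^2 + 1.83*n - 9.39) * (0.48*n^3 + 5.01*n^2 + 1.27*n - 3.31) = -1.5312*n^5 - 15.1035*n^4 + 0.6098*n^3 - 34.1609*n^2 - 17.9826*n + 31.0809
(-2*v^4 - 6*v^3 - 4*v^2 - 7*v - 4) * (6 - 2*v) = 4*v^5 - 28*v^3 - 10*v^2 - 34*v - 24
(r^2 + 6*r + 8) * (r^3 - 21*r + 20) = r^5 + 6*r^4 - 13*r^3 - 106*r^2 - 48*r + 160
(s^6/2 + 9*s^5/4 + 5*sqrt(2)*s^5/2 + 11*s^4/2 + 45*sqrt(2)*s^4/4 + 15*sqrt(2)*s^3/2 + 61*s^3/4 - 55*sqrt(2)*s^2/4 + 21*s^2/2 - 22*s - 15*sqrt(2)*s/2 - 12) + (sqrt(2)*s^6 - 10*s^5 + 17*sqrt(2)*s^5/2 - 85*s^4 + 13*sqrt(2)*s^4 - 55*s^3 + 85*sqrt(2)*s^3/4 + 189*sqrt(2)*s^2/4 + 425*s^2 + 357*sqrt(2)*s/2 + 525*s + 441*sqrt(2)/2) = s^6/2 + sqrt(2)*s^6 - 31*s^5/4 + 11*sqrt(2)*s^5 - 159*s^4/2 + 97*sqrt(2)*s^4/4 - 159*s^3/4 + 115*sqrt(2)*s^3/4 + 67*sqrt(2)*s^2/2 + 871*s^2/2 + 171*sqrt(2)*s + 503*s - 12 + 441*sqrt(2)/2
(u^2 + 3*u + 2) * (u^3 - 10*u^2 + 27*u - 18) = u^5 - 7*u^4 - u^3 + 43*u^2 - 36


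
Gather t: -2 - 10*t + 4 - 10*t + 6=8 - 20*t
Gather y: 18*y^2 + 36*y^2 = 54*y^2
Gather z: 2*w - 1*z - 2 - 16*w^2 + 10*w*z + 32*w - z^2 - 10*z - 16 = -16*w^2 + 34*w - z^2 + z*(10*w - 11) - 18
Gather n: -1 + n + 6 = n + 5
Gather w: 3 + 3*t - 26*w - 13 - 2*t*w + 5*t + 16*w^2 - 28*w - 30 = 8*t + 16*w^2 + w*(-2*t - 54) - 40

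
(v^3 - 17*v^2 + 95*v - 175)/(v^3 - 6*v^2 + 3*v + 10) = (v^2 - 12*v + 35)/(v^2 - v - 2)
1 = 1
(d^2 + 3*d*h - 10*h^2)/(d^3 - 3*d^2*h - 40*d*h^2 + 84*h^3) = (d + 5*h)/(d^2 - d*h - 42*h^2)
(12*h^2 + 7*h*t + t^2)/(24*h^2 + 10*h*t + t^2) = (3*h + t)/(6*h + t)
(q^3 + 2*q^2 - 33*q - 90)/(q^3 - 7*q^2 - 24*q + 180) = (q + 3)/(q - 6)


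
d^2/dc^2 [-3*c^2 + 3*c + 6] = -6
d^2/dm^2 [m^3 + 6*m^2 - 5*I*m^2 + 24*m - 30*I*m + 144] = 6*m + 12 - 10*I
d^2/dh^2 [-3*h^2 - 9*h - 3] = -6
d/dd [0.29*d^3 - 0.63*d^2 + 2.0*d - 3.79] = 0.87*d^2 - 1.26*d + 2.0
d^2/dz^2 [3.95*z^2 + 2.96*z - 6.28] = 7.90000000000000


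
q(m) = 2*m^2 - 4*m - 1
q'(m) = 4*m - 4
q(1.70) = -2.02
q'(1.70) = 2.80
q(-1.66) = 11.15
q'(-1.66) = -10.64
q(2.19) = -0.17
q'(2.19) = 4.76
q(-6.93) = 122.77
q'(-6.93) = -31.72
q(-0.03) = -0.88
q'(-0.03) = -4.12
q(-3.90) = 45.02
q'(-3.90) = -19.60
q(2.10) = -0.58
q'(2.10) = 4.40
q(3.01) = 5.08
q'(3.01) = 8.04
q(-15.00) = 509.00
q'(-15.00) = -64.00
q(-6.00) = 95.00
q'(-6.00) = -28.00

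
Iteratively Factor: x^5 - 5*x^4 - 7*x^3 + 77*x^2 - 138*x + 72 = (x - 3)*(x^4 - 2*x^3 - 13*x^2 + 38*x - 24) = (x - 3)^2*(x^3 + x^2 - 10*x + 8) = (x - 3)^2*(x + 4)*(x^2 - 3*x + 2) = (x - 3)^2*(x - 2)*(x + 4)*(x - 1)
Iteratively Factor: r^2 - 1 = (r + 1)*(r - 1)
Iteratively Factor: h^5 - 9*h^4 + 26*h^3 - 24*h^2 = (h - 3)*(h^4 - 6*h^3 + 8*h^2) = (h - 3)*(h - 2)*(h^3 - 4*h^2) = (h - 4)*(h - 3)*(h - 2)*(h^2) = h*(h - 4)*(h - 3)*(h - 2)*(h)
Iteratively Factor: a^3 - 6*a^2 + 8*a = (a - 4)*(a^2 - 2*a) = a*(a - 4)*(a - 2)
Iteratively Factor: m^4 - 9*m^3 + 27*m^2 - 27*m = (m - 3)*(m^3 - 6*m^2 + 9*m) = (m - 3)^2*(m^2 - 3*m) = m*(m - 3)^2*(m - 3)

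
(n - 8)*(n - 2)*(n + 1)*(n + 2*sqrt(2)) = n^4 - 9*n^3 + 2*sqrt(2)*n^3 - 18*sqrt(2)*n^2 + 6*n^2 + 16*n + 12*sqrt(2)*n + 32*sqrt(2)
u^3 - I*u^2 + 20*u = u*(u - 5*I)*(u + 4*I)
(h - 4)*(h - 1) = h^2 - 5*h + 4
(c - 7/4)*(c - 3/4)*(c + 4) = c^3 + 3*c^2/2 - 139*c/16 + 21/4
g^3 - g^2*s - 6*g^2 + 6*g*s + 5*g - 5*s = (g - 5)*(g - 1)*(g - s)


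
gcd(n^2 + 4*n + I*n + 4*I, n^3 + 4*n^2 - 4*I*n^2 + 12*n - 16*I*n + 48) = n + 4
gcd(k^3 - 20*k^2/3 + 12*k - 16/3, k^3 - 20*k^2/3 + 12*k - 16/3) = k^3 - 20*k^2/3 + 12*k - 16/3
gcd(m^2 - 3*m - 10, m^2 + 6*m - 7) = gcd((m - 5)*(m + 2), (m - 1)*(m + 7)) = 1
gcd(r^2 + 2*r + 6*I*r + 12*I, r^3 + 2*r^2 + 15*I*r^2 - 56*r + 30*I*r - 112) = r + 2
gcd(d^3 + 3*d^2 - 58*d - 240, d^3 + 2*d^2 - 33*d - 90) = d + 5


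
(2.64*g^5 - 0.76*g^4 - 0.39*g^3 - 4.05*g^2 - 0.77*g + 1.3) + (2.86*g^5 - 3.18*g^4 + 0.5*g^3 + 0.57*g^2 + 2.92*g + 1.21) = 5.5*g^5 - 3.94*g^4 + 0.11*g^3 - 3.48*g^2 + 2.15*g + 2.51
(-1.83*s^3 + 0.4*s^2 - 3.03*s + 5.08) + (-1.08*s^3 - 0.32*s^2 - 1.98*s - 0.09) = -2.91*s^3 + 0.08*s^2 - 5.01*s + 4.99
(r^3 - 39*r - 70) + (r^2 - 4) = r^3 + r^2 - 39*r - 74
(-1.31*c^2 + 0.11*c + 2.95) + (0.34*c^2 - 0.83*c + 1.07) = -0.97*c^2 - 0.72*c + 4.02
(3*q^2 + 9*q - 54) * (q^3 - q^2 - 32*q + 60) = 3*q^5 + 6*q^4 - 159*q^3 - 54*q^2 + 2268*q - 3240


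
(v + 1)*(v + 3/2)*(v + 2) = v^3 + 9*v^2/2 + 13*v/2 + 3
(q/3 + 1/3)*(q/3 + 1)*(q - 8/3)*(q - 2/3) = q^4/9 + 2*q^3/27 - 77*q^2/81 - 26*q/81 + 16/27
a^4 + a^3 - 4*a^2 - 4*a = a*(a - 2)*(a + 1)*(a + 2)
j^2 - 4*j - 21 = (j - 7)*(j + 3)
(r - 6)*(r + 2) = r^2 - 4*r - 12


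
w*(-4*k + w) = -4*k*w + w^2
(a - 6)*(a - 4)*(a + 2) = a^3 - 8*a^2 + 4*a + 48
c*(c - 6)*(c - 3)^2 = c^4 - 12*c^3 + 45*c^2 - 54*c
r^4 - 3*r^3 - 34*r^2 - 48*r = r*(r - 8)*(r + 2)*(r + 3)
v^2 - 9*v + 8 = (v - 8)*(v - 1)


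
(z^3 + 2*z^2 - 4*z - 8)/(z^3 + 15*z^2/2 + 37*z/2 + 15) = 2*(z^2 - 4)/(2*z^2 + 11*z + 15)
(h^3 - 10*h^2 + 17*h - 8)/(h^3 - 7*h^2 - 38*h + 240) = (h^2 - 2*h + 1)/(h^2 + h - 30)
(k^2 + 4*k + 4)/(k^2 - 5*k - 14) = (k + 2)/(k - 7)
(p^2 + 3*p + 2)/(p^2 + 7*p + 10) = (p + 1)/(p + 5)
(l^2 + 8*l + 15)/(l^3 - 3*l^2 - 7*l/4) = 4*(l^2 + 8*l + 15)/(l*(4*l^2 - 12*l - 7))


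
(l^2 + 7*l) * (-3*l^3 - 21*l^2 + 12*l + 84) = -3*l^5 - 42*l^4 - 135*l^3 + 168*l^2 + 588*l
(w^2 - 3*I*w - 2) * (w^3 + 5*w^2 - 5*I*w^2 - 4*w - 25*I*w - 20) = w^5 + 5*w^4 - 8*I*w^4 - 21*w^3 - 40*I*w^3 - 105*w^2 + 22*I*w^2 + 8*w + 110*I*w + 40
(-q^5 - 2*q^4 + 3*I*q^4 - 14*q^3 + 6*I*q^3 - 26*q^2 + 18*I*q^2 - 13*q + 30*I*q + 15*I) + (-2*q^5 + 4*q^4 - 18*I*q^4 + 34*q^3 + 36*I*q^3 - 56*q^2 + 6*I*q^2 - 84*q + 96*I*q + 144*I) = -3*q^5 + 2*q^4 - 15*I*q^4 + 20*q^3 + 42*I*q^3 - 82*q^2 + 24*I*q^2 - 97*q + 126*I*q + 159*I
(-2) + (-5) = -7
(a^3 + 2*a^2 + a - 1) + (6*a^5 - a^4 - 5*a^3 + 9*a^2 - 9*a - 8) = 6*a^5 - a^4 - 4*a^3 + 11*a^2 - 8*a - 9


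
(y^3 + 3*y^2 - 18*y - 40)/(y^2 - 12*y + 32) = (y^2 + 7*y + 10)/(y - 8)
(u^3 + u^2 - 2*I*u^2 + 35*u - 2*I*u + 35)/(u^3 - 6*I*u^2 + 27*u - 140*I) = (u + 1)/(u - 4*I)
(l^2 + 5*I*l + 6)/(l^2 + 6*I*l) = (l - I)/l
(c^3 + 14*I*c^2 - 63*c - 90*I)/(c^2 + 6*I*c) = c + 8*I - 15/c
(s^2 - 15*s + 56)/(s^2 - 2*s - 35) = (s - 8)/(s + 5)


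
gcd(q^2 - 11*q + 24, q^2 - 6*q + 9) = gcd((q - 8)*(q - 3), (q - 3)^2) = q - 3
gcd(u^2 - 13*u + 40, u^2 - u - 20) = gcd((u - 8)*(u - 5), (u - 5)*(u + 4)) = u - 5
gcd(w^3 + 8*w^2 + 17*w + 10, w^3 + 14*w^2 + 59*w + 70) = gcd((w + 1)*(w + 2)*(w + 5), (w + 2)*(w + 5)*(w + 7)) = w^2 + 7*w + 10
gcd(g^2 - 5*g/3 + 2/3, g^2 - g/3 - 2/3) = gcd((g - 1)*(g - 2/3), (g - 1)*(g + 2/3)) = g - 1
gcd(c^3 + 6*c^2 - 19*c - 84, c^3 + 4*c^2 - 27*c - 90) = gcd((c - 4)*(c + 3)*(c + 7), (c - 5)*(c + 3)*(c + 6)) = c + 3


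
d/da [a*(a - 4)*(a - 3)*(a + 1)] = 4*a^3 - 18*a^2 + 10*a + 12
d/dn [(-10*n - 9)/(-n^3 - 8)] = (-20*n^3 - 27*n^2 + 80)/(n^6 + 16*n^3 + 64)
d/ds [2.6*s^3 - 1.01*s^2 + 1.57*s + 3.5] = 7.8*s^2 - 2.02*s + 1.57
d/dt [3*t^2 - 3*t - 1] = 6*t - 3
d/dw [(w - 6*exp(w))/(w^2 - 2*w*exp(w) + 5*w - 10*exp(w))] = ((1 - 6*exp(w))*(w^2 - 2*w*exp(w) + 5*w - 10*exp(w)) + (w - 6*exp(w))*(2*w*exp(w) - 2*w + 12*exp(w) - 5))/(w^2 - 2*w*exp(w) + 5*w - 10*exp(w))^2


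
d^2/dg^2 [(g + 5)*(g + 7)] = 2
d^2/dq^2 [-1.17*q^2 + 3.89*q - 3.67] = -2.34000000000000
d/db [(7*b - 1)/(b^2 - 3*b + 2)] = (-7*b^2 + 2*b + 11)/(b^4 - 6*b^3 + 13*b^2 - 12*b + 4)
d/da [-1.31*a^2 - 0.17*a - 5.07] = -2.62*a - 0.17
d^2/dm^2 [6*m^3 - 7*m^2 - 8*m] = 36*m - 14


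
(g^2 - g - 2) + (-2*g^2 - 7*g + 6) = -g^2 - 8*g + 4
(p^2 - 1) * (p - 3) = p^3 - 3*p^2 - p + 3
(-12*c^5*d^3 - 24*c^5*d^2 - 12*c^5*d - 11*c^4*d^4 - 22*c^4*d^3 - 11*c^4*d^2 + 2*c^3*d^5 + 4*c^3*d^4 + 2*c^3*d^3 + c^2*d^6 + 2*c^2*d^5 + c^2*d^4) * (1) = -12*c^5*d^3 - 24*c^5*d^2 - 12*c^5*d - 11*c^4*d^4 - 22*c^4*d^3 - 11*c^4*d^2 + 2*c^3*d^5 + 4*c^3*d^4 + 2*c^3*d^3 + c^2*d^6 + 2*c^2*d^5 + c^2*d^4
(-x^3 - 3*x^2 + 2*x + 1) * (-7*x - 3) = 7*x^4 + 24*x^3 - 5*x^2 - 13*x - 3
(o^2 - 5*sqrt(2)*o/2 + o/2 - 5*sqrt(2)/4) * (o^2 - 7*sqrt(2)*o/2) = o^4 - 6*sqrt(2)*o^3 + o^3/2 - 3*sqrt(2)*o^2 + 35*o^2/2 + 35*o/4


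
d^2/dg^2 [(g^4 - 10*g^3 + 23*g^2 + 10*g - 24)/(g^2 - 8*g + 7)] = 2*(g^3 - 21*g^2 + 147*g - 319)/(g^3 - 21*g^2 + 147*g - 343)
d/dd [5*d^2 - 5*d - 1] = 10*d - 5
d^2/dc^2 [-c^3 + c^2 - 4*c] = 2 - 6*c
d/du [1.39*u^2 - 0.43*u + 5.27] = 2.78*u - 0.43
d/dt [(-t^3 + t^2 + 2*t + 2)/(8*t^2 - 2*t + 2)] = (-2*t^4 + t^3 - 6*t^2 - 7*t + 2)/(16*t^4 - 8*t^3 + 9*t^2 - 2*t + 1)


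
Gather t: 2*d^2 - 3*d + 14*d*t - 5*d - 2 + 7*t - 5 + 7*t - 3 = 2*d^2 - 8*d + t*(14*d + 14) - 10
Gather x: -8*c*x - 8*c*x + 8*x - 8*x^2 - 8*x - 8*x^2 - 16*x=-16*x^2 + x*(-16*c - 16)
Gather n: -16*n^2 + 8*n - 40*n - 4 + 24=-16*n^2 - 32*n + 20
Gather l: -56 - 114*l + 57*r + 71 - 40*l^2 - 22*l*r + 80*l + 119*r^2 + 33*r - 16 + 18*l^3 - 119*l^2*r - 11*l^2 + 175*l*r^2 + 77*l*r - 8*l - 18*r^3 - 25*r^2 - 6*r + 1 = 18*l^3 + l^2*(-119*r - 51) + l*(175*r^2 + 55*r - 42) - 18*r^3 + 94*r^2 + 84*r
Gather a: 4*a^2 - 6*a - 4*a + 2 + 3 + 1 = 4*a^2 - 10*a + 6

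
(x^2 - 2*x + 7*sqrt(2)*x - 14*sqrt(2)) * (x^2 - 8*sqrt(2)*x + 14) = x^4 - 2*x^3 - sqrt(2)*x^3 - 98*x^2 + 2*sqrt(2)*x^2 + 98*sqrt(2)*x + 196*x - 196*sqrt(2)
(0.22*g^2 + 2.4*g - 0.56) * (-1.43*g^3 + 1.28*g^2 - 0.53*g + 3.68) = -0.3146*g^5 - 3.1504*g^4 + 3.7562*g^3 - 1.1792*g^2 + 9.1288*g - 2.0608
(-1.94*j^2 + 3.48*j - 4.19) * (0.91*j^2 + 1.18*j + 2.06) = -1.7654*j^4 + 0.877600000000001*j^3 - 3.7029*j^2 + 2.2246*j - 8.6314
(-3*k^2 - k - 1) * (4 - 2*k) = 6*k^3 - 10*k^2 - 2*k - 4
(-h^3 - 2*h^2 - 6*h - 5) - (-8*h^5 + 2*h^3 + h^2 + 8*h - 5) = 8*h^5 - 3*h^3 - 3*h^2 - 14*h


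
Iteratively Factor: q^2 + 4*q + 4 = (q + 2)*(q + 2)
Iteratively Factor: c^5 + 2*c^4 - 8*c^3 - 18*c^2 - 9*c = (c + 1)*(c^4 + c^3 - 9*c^2 - 9*c) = c*(c + 1)*(c^3 + c^2 - 9*c - 9) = c*(c + 1)^2*(c^2 - 9) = c*(c + 1)^2*(c + 3)*(c - 3)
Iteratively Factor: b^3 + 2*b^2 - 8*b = (b)*(b^2 + 2*b - 8) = b*(b + 4)*(b - 2)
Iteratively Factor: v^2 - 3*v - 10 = (v - 5)*(v + 2)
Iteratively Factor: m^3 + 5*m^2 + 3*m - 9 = (m + 3)*(m^2 + 2*m - 3) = (m - 1)*(m + 3)*(m + 3)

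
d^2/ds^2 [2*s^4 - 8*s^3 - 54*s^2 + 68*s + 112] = 24*s^2 - 48*s - 108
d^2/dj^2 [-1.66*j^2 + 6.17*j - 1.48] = -3.32000000000000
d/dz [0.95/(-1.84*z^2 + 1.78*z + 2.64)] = (3.496*z - 1.691)/(-1.84*z^2 + 1.78*z + 2.64)^2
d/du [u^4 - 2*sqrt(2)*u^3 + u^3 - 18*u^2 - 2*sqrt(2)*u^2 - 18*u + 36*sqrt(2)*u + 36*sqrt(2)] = 4*u^3 - 6*sqrt(2)*u^2 + 3*u^2 - 36*u - 4*sqrt(2)*u - 18 + 36*sqrt(2)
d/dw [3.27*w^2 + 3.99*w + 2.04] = 6.54*w + 3.99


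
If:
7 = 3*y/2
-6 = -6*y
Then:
No Solution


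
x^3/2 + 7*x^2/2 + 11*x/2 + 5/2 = (x/2 + 1/2)*(x + 1)*(x + 5)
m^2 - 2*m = m*(m - 2)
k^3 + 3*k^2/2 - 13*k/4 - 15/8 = (k - 3/2)*(k + 1/2)*(k + 5/2)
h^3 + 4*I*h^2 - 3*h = h*(h + I)*(h + 3*I)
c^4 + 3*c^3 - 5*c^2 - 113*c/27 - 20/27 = (c - 5/3)*(c + 1/3)^2*(c + 4)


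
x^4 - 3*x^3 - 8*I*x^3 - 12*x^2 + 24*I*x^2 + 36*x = x*(x - 3)*(x - 6*I)*(x - 2*I)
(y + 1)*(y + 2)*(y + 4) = y^3 + 7*y^2 + 14*y + 8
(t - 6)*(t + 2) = t^2 - 4*t - 12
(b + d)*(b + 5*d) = b^2 + 6*b*d + 5*d^2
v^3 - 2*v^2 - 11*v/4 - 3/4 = (v - 3)*(v + 1/2)^2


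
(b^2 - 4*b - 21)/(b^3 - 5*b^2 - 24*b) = (b - 7)/(b*(b - 8))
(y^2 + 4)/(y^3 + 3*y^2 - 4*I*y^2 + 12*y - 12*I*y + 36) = (y - 2*I)/(y^2 + y*(3 - 6*I) - 18*I)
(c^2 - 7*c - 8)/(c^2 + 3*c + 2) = (c - 8)/(c + 2)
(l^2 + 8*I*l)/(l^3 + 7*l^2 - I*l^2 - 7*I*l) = (l + 8*I)/(l^2 + l*(7 - I) - 7*I)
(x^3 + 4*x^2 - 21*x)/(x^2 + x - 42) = x*(x - 3)/(x - 6)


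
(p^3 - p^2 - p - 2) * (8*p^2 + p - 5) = 8*p^5 - 7*p^4 - 14*p^3 - 12*p^2 + 3*p + 10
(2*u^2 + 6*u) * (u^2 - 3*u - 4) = 2*u^4 - 26*u^2 - 24*u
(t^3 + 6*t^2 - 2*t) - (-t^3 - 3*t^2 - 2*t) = 2*t^3 + 9*t^2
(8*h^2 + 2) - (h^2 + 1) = 7*h^2 + 1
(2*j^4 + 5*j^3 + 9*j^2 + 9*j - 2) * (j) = 2*j^5 + 5*j^4 + 9*j^3 + 9*j^2 - 2*j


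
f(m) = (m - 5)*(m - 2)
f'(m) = 2*m - 7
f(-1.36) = 21.37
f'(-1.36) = -9.72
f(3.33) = -2.22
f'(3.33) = -0.34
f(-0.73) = 15.64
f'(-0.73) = -8.46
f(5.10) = 0.31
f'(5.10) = 3.20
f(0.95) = 4.25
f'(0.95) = -5.10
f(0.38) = 7.48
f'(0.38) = -6.24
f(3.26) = -2.19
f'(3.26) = -0.48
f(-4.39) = 60.00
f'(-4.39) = -15.78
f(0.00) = 10.00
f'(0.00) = -7.00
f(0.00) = 10.00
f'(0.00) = -7.00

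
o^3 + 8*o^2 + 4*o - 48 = (o - 2)*(o + 4)*(o + 6)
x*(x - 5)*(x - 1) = x^3 - 6*x^2 + 5*x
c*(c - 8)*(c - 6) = c^3 - 14*c^2 + 48*c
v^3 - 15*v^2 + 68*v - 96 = (v - 8)*(v - 4)*(v - 3)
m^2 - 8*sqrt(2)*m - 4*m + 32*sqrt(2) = (m - 4)*(m - 8*sqrt(2))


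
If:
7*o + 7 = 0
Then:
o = -1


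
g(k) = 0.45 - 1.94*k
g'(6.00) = -1.94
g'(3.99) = -1.94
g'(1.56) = -1.94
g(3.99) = -7.29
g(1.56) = -2.58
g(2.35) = -4.11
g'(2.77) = -1.94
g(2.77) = -4.92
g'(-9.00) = -1.94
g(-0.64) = 1.69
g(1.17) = -1.82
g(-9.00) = 17.91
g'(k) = -1.94000000000000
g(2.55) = -4.50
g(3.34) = -6.03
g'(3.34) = -1.94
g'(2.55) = -1.94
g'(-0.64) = -1.94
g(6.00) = -11.19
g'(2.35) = -1.94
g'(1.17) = -1.94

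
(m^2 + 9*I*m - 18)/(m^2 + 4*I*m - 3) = (m + 6*I)/(m + I)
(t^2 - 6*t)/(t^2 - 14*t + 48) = t/(t - 8)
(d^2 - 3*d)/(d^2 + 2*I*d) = (d - 3)/(d + 2*I)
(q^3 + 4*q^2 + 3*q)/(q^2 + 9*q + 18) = q*(q + 1)/(q + 6)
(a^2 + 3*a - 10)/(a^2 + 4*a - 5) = (a - 2)/(a - 1)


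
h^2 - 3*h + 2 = (h - 2)*(h - 1)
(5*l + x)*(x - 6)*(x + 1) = 5*l*x^2 - 25*l*x - 30*l + x^3 - 5*x^2 - 6*x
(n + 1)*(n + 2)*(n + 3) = n^3 + 6*n^2 + 11*n + 6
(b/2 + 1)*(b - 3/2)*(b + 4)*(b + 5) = b^4/2 + 19*b^3/4 + 43*b^2/4 - 17*b/2 - 30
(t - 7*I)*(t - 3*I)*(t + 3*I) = t^3 - 7*I*t^2 + 9*t - 63*I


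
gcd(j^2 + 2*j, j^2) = j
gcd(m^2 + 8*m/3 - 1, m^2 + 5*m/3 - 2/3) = m - 1/3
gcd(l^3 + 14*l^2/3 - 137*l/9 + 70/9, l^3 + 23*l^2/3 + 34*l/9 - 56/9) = l^2 + 19*l/3 - 14/3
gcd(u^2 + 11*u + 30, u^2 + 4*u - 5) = u + 5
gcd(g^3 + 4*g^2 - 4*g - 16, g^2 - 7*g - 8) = 1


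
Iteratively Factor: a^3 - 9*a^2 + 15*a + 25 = (a + 1)*(a^2 - 10*a + 25) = (a - 5)*(a + 1)*(a - 5)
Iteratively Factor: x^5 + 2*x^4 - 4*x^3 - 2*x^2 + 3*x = (x + 3)*(x^4 - x^3 - x^2 + x) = (x + 1)*(x + 3)*(x^3 - 2*x^2 + x) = x*(x + 1)*(x + 3)*(x^2 - 2*x + 1) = x*(x - 1)*(x + 1)*(x + 3)*(x - 1)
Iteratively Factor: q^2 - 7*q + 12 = (q - 3)*(q - 4)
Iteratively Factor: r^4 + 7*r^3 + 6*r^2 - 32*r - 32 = (r + 4)*(r^3 + 3*r^2 - 6*r - 8) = (r + 1)*(r + 4)*(r^2 + 2*r - 8) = (r - 2)*(r + 1)*(r + 4)*(r + 4)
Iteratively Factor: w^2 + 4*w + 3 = (w + 3)*(w + 1)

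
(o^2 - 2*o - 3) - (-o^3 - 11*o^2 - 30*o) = o^3 + 12*o^2 + 28*o - 3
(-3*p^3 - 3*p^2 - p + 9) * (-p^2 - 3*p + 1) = 3*p^5 + 12*p^4 + 7*p^3 - 9*p^2 - 28*p + 9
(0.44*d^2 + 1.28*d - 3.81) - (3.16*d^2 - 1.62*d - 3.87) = -2.72*d^2 + 2.9*d + 0.0600000000000001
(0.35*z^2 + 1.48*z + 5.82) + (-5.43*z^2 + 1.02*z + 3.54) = -5.08*z^2 + 2.5*z + 9.36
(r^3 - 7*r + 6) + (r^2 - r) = r^3 + r^2 - 8*r + 6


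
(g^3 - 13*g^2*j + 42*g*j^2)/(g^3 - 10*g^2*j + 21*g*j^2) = (g - 6*j)/(g - 3*j)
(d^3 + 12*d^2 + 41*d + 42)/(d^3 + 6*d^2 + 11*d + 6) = (d + 7)/(d + 1)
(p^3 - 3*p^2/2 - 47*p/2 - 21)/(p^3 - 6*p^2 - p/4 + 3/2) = 2*(2*p^2 + 9*p + 7)/(4*p^2 - 1)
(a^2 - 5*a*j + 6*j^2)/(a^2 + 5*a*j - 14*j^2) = (a - 3*j)/(a + 7*j)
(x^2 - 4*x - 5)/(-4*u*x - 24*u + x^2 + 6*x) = (-x^2 + 4*x + 5)/(4*u*x + 24*u - x^2 - 6*x)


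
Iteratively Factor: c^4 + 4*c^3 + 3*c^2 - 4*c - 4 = (c + 2)*(c^3 + 2*c^2 - c - 2) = (c + 2)^2*(c^2 - 1) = (c - 1)*(c + 2)^2*(c + 1)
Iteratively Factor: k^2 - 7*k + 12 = (k - 3)*(k - 4)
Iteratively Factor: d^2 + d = (d + 1)*(d)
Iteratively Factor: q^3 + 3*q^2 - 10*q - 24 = (q + 2)*(q^2 + q - 12) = (q - 3)*(q + 2)*(q + 4)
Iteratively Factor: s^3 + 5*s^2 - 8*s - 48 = (s - 3)*(s^2 + 8*s + 16) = (s - 3)*(s + 4)*(s + 4)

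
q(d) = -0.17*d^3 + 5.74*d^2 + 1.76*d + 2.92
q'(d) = -0.51*d^2 + 11.48*d + 1.76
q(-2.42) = 34.69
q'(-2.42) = -29.01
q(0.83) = 8.24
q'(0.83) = 10.94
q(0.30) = 3.96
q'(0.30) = 5.16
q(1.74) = 22.47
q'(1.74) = 20.19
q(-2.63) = 41.09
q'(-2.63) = -31.96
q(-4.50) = 126.73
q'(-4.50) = -60.23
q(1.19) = 12.86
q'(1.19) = 14.70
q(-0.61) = 4.02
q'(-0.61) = -5.43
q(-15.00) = 1841.77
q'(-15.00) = -285.19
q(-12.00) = 1102.12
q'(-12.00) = -209.44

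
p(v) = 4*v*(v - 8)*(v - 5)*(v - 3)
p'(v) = 4*v*(v - 8)*(v - 5) + 4*v*(v - 8)*(v - 3) + 4*v*(v - 5)*(v - 3) + 4*(v - 8)*(v - 5)*(v - 3) = 16*v^3 - 192*v^2 + 632*v - 480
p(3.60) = 53.22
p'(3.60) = 53.38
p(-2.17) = 3272.28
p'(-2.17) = -2919.04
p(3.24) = 26.06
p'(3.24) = 96.34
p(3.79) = 61.01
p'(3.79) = 28.41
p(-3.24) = 7490.02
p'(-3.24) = -5087.41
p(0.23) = -94.45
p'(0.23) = -344.60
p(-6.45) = 40338.97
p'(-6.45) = -16837.46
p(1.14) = -224.59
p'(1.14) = 14.66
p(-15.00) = 496800.00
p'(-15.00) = -107160.00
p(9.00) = 864.00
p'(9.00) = 1320.00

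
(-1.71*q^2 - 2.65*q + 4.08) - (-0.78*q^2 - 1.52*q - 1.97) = -0.93*q^2 - 1.13*q + 6.05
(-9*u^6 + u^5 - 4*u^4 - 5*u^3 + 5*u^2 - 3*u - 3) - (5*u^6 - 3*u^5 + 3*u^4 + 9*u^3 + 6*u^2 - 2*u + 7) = -14*u^6 + 4*u^5 - 7*u^4 - 14*u^3 - u^2 - u - 10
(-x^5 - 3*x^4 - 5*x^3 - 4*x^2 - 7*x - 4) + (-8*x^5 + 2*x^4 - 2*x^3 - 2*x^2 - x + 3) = -9*x^5 - x^4 - 7*x^3 - 6*x^2 - 8*x - 1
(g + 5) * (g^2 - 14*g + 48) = g^3 - 9*g^2 - 22*g + 240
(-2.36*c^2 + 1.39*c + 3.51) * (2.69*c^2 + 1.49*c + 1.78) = -6.3484*c^4 + 0.2227*c^3 + 7.3122*c^2 + 7.7041*c + 6.2478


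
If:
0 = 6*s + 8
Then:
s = -4/3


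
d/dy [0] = 0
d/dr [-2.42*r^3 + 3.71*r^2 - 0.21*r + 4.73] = -7.26*r^2 + 7.42*r - 0.21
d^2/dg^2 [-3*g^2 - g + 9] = -6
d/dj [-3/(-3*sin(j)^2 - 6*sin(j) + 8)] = -18*(sin(j) + 1)*cos(j)/(3*sin(j)^2 + 6*sin(j) - 8)^2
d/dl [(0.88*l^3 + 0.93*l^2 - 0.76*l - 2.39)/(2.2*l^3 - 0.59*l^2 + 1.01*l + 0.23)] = (-2.5652*l^4 + 5.1216*l^3 + 16.8721*l^2 - 2.3924*l + 2.2391)/(4.84*l^6 - 2.596*l^5 + 4.7921*l^4 - 0.1798*l^3 + 0.7487*l^2 + 0.4646*l + 0.0529)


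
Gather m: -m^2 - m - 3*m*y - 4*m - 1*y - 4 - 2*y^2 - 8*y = -m^2 + m*(-3*y - 5) - 2*y^2 - 9*y - 4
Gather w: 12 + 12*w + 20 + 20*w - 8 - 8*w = 24*w + 24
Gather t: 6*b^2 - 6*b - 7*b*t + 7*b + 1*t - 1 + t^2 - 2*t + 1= 6*b^2 + b + t^2 + t*(-7*b - 1)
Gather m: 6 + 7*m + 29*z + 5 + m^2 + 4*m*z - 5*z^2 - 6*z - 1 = m^2 + m*(4*z + 7) - 5*z^2 + 23*z + 10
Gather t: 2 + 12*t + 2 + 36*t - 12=48*t - 8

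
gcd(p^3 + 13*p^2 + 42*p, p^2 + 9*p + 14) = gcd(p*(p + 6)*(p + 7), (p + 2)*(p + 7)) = p + 7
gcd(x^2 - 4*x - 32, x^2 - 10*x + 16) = x - 8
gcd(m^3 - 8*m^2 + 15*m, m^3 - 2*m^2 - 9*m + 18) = m - 3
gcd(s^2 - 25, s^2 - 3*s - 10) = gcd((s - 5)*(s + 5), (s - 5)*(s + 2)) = s - 5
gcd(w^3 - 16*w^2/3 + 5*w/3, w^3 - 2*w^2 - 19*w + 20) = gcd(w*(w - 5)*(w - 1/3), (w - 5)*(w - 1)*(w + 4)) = w - 5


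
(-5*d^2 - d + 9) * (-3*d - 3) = 15*d^3 + 18*d^2 - 24*d - 27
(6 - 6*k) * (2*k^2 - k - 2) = -12*k^3 + 18*k^2 + 6*k - 12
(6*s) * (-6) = -36*s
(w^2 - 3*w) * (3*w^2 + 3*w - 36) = 3*w^4 - 6*w^3 - 45*w^2 + 108*w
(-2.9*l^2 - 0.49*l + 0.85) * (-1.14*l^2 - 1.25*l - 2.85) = 3.306*l^4 + 4.1836*l^3 + 7.9085*l^2 + 0.334*l - 2.4225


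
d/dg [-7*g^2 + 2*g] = 2 - 14*g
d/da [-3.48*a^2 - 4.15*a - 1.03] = -6.96*a - 4.15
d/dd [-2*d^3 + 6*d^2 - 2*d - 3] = -6*d^2 + 12*d - 2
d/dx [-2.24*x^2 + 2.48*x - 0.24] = 2.48 - 4.48*x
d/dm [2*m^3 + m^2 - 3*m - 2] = 6*m^2 + 2*m - 3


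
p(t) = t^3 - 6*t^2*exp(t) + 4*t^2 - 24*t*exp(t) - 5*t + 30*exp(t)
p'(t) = -6*t^2*exp(t) + 3*t^2 - 36*t*exp(t) + 8*t + 6*exp(t) - 5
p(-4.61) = 10.22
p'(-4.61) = 22.32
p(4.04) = -9259.05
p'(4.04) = -13412.56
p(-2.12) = 25.52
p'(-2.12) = -1.83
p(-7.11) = -121.75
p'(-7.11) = 89.74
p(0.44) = 27.04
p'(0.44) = -17.98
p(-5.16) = -5.12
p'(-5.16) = 33.78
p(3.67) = -5366.87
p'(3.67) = -8057.76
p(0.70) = 19.46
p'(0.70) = -42.51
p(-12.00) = -1092.00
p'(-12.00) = 331.00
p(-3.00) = 26.39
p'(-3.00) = 0.99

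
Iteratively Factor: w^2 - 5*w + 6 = (w - 2)*(w - 3)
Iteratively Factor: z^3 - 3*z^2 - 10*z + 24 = (z - 4)*(z^2 + z - 6) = (z - 4)*(z - 2)*(z + 3)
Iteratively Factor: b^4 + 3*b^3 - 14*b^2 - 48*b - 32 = (b + 4)*(b^3 - b^2 - 10*b - 8) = (b - 4)*(b + 4)*(b^2 + 3*b + 2) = (b - 4)*(b + 1)*(b + 4)*(b + 2)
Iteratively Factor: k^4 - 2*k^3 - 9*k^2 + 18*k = (k - 2)*(k^3 - 9*k) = (k - 2)*(k + 3)*(k^2 - 3*k) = k*(k - 2)*(k + 3)*(k - 3)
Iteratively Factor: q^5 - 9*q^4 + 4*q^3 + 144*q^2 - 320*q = (q - 5)*(q^4 - 4*q^3 - 16*q^2 + 64*q) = (q - 5)*(q + 4)*(q^3 - 8*q^2 + 16*q) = q*(q - 5)*(q + 4)*(q^2 - 8*q + 16) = q*(q - 5)*(q - 4)*(q + 4)*(q - 4)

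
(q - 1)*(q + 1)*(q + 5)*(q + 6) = q^4 + 11*q^3 + 29*q^2 - 11*q - 30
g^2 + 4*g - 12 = (g - 2)*(g + 6)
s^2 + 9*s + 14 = (s + 2)*(s + 7)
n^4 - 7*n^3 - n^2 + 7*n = n*(n - 7)*(n - 1)*(n + 1)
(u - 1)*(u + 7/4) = u^2 + 3*u/4 - 7/4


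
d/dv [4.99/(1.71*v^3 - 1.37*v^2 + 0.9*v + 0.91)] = (-25.5987*v^2 + 13.6726*v - 4.491)/(1.71*v^3 - 1.37*v^2 + 0.9*v + 0.91)^2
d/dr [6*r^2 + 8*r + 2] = 12*r + 8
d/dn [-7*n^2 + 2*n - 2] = 2 - 14*n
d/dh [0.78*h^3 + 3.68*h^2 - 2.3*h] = 2.34*h^2 + 7.36*h - 2.3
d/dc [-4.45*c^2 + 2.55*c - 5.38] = 2.55 - 8.9*c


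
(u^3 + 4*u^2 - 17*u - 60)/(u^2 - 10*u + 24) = (u^2 + 8*u + 15)/(u - 6)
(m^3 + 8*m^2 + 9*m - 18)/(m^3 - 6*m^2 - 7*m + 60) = (m^2 + 5*m - 6)/(m^2 - 9*m + 20)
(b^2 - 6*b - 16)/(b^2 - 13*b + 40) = (b + 2)/(b - 5)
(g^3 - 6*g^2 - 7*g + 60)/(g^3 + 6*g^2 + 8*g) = (g^3 - 6*g^2 - 7*g + 60)/(g*(g^2 + 6*g + 8))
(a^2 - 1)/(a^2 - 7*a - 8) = (a - 1)/(a - 8)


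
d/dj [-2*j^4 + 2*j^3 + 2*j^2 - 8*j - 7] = -8*j^3 + 6*j^2 + 4*j - 8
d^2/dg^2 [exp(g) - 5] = exp(g)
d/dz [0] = 0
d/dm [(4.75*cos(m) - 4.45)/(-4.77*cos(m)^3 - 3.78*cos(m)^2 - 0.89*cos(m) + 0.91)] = (-45.315*cos(m)^3 + 45.7245*cos(m)^2 + 33.642*cos(m) - 0.362)*sin(m)/(22.7529*cos(m)^6 + 36.0612*cos(m)^5 + 22.779*cos(m)^4 - 1.953*cos(m)^3 - 6.0875*cos(m)^2 - 1.6198*cos(m) + 0.8281)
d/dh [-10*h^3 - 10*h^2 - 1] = 10*h*(-3*h - 2)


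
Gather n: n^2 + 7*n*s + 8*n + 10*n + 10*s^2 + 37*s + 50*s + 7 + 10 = n^2 + n*(7*s + 18) + 10*s^2 + 87*s + 17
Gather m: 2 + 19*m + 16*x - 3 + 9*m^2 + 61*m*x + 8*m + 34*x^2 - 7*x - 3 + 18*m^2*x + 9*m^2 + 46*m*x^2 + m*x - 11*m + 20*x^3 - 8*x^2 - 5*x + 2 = m^2*(18*x + 18) + m*(46*x^2 + 62*x + 16) + 20*x^3 + 26*x^2 + 4*x - 2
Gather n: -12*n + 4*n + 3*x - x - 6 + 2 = -8*n + 2*x - 4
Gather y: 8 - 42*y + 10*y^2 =10*y^2 - 42*y + 8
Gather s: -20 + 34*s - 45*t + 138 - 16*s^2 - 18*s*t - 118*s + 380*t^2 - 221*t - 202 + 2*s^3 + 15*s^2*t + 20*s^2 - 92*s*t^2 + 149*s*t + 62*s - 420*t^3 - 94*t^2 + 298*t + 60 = 2*s^3 + s^2*(15*t + 4) + s*(-92*t^2 + 131*t - 22) - 420*t^3 + 286*t^2 + 32*t - 24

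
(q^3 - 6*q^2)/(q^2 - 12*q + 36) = q^2/(q - 6)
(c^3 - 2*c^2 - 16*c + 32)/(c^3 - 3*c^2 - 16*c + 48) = (c - 2)/(c - 3)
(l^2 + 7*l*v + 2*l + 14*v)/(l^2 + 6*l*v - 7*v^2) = (-l - 2)/(-l + v)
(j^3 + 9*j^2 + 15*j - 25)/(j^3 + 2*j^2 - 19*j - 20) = (j^2 + 4*j - 5)/(j^2 - 3*j - 4)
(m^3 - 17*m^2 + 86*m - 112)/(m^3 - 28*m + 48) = (m^2 - 15*m + 56)/(m^2 + 2*m - 24)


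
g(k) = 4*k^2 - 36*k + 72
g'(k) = 8*k - 36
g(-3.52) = 248.28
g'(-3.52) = -64.16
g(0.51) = 54.68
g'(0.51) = -31.92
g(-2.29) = 175.42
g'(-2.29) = -54.32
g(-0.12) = 76.38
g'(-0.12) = -36.96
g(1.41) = 29.19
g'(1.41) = -24.72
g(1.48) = 27.48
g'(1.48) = -24.16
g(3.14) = -1.60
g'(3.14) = -10.88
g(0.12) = 67.74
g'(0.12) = -35.04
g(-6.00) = 432.00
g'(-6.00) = -84.00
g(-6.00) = 432.00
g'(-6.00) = -84.00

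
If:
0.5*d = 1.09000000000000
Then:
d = 2.18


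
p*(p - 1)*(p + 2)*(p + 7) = p^4 + 8*p^3 + 5*p^2 - 14*p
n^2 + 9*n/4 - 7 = (n - 7/4)*(n + 4)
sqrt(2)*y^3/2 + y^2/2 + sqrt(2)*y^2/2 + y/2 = y*(y + sqrt(2)/2)*(sqrt(2)*y/2 + sqrt(2)/2)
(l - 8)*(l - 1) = l^2 - 9*l + 8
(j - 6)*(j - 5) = j^2 - 11*j + 30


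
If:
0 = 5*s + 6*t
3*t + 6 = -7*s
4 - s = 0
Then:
No Solution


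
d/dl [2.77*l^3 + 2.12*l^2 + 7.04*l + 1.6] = 8.31*l^2 + 4.24*l + 7.04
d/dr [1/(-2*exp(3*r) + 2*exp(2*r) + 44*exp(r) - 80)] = (3*exp(2*r)/2 - exp(r) - 11)*exp(r)/(exp(3*r) - exp(2*r) - 22*exp(r) + 40)^2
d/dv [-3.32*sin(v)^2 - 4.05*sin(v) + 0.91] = -(6.64*sin(v) + 4.05)*cos(v)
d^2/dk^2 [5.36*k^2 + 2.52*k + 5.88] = 10.7200000000000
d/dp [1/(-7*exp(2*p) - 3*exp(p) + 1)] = (14*exp(p) + 3)*exp(p)/(7*exp(2*p) + 3*exp(p) - 1)^2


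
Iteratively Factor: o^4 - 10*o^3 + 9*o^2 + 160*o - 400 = (o - 5)*(o^3 - 5*o^2 - 16*o + 80) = (o - 5)^2*(o^2 - 16) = (o - 5)^2*(o + 4)*(o - 4)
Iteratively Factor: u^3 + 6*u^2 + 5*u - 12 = (u + 4)*(u^2 + 2*u - 3) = (u - 1)*(u + 4)*(u + 3)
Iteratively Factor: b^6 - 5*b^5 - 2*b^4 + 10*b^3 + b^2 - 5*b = (b - 1)*(b^5 - 4*b^4 - 6*b^3 + 4*b^2 + 5*b) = (b - 5)*(b - 1)*(b^4 + b^3 - b^2 - b) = b*(b - 5)*(b - 1)*(b^3 + b^2 - b - 1) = b*(b - 5)*(b - 1)*(b + 1)*(b^2 - 1) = b*(b - 5)*(b - 1)^2*(b + 1)*(b + 1)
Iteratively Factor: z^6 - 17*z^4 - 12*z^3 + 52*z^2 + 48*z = (z + 3)*(z^5 - 3*z^4 - 8*z^3 + 12*z^2 + 16*z) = z*(z + 3)*(z^4 - 3*z^3 - 8*z^2 + 12*z + 16) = z*(z + 1)*(z + 3)*(z^3 - 4*z^2 - 4*z + 16) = z*(z + 1)*(z + 2)*(z + 3)*(z^2 - 6*z + 8) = z*(z - 2)*(z + 1)*(z + 2)*(z + 3)*(z - 4)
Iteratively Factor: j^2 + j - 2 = (j + 2)*(j - 1)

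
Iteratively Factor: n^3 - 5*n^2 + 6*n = (n)*(n^2 - 5*n + 6) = n*(n - 2)*(n - 3)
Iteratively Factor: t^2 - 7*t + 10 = (t - 2)*(t - 5)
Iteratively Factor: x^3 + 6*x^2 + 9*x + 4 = (x + 4)*(x^2 + 2*x + 1) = (x + 1)*(x + 4)*(x + 1)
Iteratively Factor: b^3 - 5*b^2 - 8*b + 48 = (b + 3)*(b^2 - 8*b + 16) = (b - 4)*(b + 3)*(b - 4)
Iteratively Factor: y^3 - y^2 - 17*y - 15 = (y + 3)*(y^2 - 4*y - 5) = (y - 5)*(y + 3)*(y + 1)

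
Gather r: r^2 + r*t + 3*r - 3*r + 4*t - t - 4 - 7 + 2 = r^2 + r*t + 3*t - 9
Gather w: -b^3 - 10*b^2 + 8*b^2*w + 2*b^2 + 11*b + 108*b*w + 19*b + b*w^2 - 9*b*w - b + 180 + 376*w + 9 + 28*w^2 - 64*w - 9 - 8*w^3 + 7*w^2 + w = -b^3 - 8*b^2 + 29*b - 8*w^3 + w^2*(b + 35) + w*(8*b^2 + 99*b + 313) + 180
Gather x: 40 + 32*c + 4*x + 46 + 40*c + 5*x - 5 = 72*c + 9*x + 81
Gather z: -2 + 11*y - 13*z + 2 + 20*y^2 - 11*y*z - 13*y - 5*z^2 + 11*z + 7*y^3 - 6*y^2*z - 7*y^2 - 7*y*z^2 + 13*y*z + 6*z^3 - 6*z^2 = 7*y^3 + 13*y^2 - 2*y + 6*z^3 + z^2*(-7*y - 11) + z*(-6*y^2 + 2*y - 2)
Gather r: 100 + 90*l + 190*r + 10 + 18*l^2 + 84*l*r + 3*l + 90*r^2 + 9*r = 18*l^2 + 93*l + 90*r^2 + r*(84*l + 199) + 110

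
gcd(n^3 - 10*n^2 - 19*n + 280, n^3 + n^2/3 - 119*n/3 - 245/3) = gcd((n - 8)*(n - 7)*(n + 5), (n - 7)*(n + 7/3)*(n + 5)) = n^2 - 2*n - 35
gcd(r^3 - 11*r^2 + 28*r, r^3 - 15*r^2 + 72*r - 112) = r^2 - 11*r + 28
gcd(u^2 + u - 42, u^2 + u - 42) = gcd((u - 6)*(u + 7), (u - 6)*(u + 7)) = u^2 + u - 42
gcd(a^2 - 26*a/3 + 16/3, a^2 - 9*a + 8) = a - 8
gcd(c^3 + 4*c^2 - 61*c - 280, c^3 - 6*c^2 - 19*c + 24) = c - 8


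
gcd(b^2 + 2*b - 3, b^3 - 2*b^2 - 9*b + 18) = b + 3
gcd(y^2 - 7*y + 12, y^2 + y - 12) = y - 3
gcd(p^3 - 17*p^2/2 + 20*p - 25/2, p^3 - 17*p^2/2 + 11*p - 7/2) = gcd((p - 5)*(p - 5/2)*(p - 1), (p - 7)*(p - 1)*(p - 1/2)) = p - 1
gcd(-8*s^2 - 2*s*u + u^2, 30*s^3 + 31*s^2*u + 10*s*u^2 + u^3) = 2*s + u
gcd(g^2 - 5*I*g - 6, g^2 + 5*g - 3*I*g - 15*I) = g - 3*I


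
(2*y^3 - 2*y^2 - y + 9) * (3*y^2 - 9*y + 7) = 6*y^5 - 24*y^4 + 29*y^3 + 22*y^2 - 88*y + 63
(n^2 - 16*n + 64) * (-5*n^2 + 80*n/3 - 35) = -5*n^4 + 320*n^3/3 - 2345*n^2/3 + 6800*n/3 - 2240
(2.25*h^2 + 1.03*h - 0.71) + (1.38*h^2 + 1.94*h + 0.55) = 3.63*h^2 + 2.97*h - 0.16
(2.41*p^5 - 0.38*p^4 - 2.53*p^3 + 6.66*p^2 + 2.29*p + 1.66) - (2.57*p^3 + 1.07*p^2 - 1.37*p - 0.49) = 2.41*p^5 - 0.38*p^4 - 5.1*p^3 + 5.59*p^2 + 3.66*p + 2.15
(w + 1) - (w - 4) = 5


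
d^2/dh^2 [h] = 0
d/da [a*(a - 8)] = 2*a - 8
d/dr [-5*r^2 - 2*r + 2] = -10*r - 2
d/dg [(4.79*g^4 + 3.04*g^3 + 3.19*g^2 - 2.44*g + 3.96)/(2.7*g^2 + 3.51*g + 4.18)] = (25.866*g^5 + 58.6467*g^4 + 101.4296*g^3 + 55.9065*g^2 + 5.2844*g - 24.0988)/(7.29*g^4 + 18.954*g^3 + 34.8921*g^2 + 29.3436*g + 17.4724)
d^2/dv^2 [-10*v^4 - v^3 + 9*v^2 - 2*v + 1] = -120*v^2 - 6*v + 18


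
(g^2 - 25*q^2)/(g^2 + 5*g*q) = (g - 5*q)/g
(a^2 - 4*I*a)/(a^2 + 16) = a/(a + 4*I)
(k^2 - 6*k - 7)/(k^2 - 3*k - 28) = (k + 1)/(k + 4)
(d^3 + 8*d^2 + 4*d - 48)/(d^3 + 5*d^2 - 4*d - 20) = (d^2 + 10*d + 24)/(d^2 + 7*d + 10)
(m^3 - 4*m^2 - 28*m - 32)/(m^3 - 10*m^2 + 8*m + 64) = (m + 2)/(m - 4)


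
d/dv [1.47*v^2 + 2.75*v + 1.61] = 2.94*v + 2.75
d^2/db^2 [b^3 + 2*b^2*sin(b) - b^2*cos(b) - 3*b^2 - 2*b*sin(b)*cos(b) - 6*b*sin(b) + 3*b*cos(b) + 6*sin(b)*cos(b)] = -2*b^2*sin(b) + b^2*cos(b) + 10*b*sin(b) + 4*b*sin(2*b) + 5*b*cos(b) + 6*b - 2*sin(b) - 12*sin(2*b) - 14*cos(b) - 4*cos(2*b) - 6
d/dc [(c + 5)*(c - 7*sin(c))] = c - (c + 5)*(7*cos(c) - 1) - 7*sin(c)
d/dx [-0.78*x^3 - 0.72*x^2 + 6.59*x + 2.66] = -2.34*x^2 - 1.44*x + 6.59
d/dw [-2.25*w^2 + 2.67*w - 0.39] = 2.67 - 4.5*w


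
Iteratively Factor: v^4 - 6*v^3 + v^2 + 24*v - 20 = (v + 2)*(v^3 - 8*v^2 + 17*v - 10) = (v - 5)*(v + 2)*(v^2 - 3*v + 2) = (v - 5)*(v - 2)*(v + 2)*(v - 1)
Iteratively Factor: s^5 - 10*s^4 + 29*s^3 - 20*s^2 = (s)*(s^4 - 10*s^3 + 29*s^2 - 20*s) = s*(s - 5)*(s^3 - 5*s^2 + 4*s) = s*(s - 5)*(s - 4)*(s^2 - s) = s^2*(s - 5)*(s - 4)*(s - 1)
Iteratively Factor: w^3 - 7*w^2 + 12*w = (w)*(w^2 - 7*w + 12) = w*(w - 4)*(w - 3)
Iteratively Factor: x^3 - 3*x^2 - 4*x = (x + 1)*(x^2 - 4*x) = x*(x + 1)*(x - 4)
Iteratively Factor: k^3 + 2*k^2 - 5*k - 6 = (k + 1)*(k^2 + k - 6) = (k + 1)*(k + 3)*(k - 2)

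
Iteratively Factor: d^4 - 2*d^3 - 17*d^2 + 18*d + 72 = (d + 2)*(d^3 - 4*d^2 - 9*d + 36) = (d - 4)*(d + 2)*(d^2 - 9) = (d - 4)*(d - 3)*(d + 2)*(d + 3)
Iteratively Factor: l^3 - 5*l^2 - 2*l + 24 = (l - 4)*(l^2 - l - 6) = (l - 4)*(l - 3)*(l + 2)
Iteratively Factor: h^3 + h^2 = (h + 1)*(h^2) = h*(h + 1)*(h)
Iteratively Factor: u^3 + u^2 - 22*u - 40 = (u + 2)*(u^2 - u - 20) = (u + 2)*(u + 4)*(u - 5)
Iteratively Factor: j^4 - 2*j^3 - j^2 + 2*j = (j - 2)*(j^3 - j) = (j - 2)*(j + 1)*(j^2 - j) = j*(j - 2)*(j + 1)*(j - 1)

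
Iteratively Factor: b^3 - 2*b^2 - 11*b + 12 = (b - 4)*(b^2 + 2*b - 3) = (b - 4)*(b + 3)*(b - 1)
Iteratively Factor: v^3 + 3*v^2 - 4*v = (v + 4)*(v^2 - v) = v*(v + 4)*(v - 1)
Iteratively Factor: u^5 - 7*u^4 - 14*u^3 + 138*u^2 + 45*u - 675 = (u - 3)*(u^4 - 4*u^3 - 26*u^2 + 60*u + 225) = (u - 3)*(u + 3)*(u^3 - 7*u^2 - 5*u + 75) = (u - 5)*(u - 3)*(u + 3)*(u^2 - 2*u - 15) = (u - 5)^2*(u - 3)*(u + 3)*(u + 3)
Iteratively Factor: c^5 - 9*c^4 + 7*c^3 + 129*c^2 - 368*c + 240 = (c + 4)*(c^4 - 13*c^3 + 59*c^2 - 107*c + 60) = (c - 3)*(c + 4)*(c^3 - 10*c^2 + 29*c - 20) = (c - 4)*(c - 3)*(c + 4)*(c^2 - 6*c + 5) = (c - 4)*(c - 3)*(c - 1)*(c + 4)*(c - 5)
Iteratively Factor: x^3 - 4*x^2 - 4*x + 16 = (x + 2)*(x^2 - 6*x + 8) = (x - 4)*(x + 2)*(x - 2)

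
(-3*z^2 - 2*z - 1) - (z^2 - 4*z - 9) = -4*z^2 + 2*z + 8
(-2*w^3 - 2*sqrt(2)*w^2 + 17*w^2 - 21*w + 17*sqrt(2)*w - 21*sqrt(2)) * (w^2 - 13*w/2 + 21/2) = -2*w^5 - 2*sqrt(2)*w^4 + 30*w^4 - 305*w^3/2 + 30*sqrt(2)*w^3 - 305*sqrt(2)*w^2/2 + 315*w^2 - 441*w/2 + 315*sqrt(2)*w - 441*sqrt(2)/2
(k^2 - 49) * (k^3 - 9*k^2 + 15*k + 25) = k^5 - 9*k^4 - 34*k^3 + 466*k^2 - 735*k - 1225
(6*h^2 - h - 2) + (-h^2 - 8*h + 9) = 5*h^2 - 9*h + 7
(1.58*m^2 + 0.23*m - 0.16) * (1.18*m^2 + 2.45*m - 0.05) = 1.8644*m^4 + 4.1424*m^3 + 0.2957*m^2 - 0.4035*m + 0.008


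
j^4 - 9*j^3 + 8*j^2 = j^2*(j - 8)*(j - 1)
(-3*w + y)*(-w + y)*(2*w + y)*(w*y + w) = 6*w^4*y + 6*w^4 - 5*w^3*y^2 - 5*w^3*y - 2*w^2*y^3 - 2*w^2*y^2 + w*y^4 + w*y^3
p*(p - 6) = p^2 - 6*p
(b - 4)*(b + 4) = b^2 - 16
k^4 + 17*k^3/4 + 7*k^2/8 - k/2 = k*(k - 1/4)*(k + 1/2)*(k + 4)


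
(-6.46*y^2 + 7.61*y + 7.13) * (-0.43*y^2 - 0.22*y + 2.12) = 2.7778*y^4 - 1.8511*y^3 - 18.4353*y^2 + 14.5646*y + 15.1156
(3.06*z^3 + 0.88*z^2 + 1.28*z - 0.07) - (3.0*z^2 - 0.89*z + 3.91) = 3.06*z^3 - 2.12*z^2 + 2.17*z - 3.98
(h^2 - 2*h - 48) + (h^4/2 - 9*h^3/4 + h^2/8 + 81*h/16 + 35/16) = h^4/2 - 9*h^3/4 + 9*h^2/8 + 49*h/16 - 733/16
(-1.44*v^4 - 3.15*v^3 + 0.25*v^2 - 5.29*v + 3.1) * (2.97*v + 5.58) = -4.2768*v^5 - 17.3907*v^4 - 16.8345*v^3 - 14.3163*v^2 - 20.3112*v + 17.298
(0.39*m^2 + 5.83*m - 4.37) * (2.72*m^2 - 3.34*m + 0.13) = 1.0608*m^4 + 14.555*m^3 - 31.3079*m^2 + 15.3537*m - 0.5681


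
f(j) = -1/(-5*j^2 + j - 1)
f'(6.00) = 0.00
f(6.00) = 0.01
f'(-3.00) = 0.01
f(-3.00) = 0.02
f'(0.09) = 0.11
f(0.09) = 1.05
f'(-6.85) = 0.00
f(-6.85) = 0.00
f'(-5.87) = 0.00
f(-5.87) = 0.01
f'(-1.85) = 0.05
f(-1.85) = 0.05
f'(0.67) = -0.86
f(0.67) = 0.39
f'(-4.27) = 0.00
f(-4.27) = 0.01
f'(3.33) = -0.01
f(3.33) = 0.02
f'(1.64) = -0.09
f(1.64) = 0.08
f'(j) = -(10*j - 1)/(-5*j^2 + j - 1)^2 = (1 - 10*j)/(5*j^2 - j + 1)^2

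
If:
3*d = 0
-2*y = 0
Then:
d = 0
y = 0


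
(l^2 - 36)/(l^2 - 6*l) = (l + 6)/l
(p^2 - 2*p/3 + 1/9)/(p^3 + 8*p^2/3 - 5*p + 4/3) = (p - 1/3)/(p^2 + 3*p - 4)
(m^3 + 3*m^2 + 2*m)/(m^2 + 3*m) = (m^2 + 3*m + 2)/(m + 3)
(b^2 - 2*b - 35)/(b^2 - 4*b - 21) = (b + 5)/(b + 3)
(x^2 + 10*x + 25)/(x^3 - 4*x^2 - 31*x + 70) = (x + 5)/(x^2 - 9*x + 14)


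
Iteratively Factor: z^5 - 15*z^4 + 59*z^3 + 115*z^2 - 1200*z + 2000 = (z - 5)*(z^4 - 10*z^3 + 9*z^2 + 160*z - 400) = (z - 5)^2*(z^3 - 5*z^2 - 16*z + 80) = (z - 5)^2*(z + 4)*(z^2 - 9*z + 20) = (z - 5)^3*(z + 4)*(z - 4)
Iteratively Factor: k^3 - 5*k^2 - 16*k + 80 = (k + 4)*(k^2 - 9*k + 20) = (k - 4)*(k + 4)*(k - 5)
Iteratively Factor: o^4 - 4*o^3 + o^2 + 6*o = (o - 2)*(o^3 - 2*o^2 - 3*o) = (o - 2)*(o + 1)*(o^2 - 3*o) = (o - 3)*(o - 2)*(o + 1)*(o)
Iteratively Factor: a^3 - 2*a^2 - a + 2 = (a + 1)*(a^2 - 3*a + 2) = (a - 2)*(a + 1)*(a - 1)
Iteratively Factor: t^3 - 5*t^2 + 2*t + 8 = (t - 2)*(t^2 - 3*t - 4) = (t - 4)*(t - 2)*(t + 1)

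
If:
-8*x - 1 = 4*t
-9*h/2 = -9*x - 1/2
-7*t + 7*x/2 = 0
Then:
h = -4/45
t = -1/20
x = -1/10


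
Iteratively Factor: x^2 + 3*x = (x + 3)*(x)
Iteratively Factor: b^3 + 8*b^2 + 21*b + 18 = (b + 3)*(b^2 + 5*b + 6) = (b + 2)*(b + 3)*(b + 3)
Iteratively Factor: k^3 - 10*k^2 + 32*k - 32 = (k - 4)*(k^2 - 6*k + 8) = (k - 4)*(k - 2)*(k - 4)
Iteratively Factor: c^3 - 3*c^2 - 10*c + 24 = (c + 3)*(c^2 - 6*c + 8) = (c - 4)*(c + 3)*(c - 2)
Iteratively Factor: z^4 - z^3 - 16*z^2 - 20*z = (z)*(z^3 - z^2 - 16*z - 20) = z*(z + 2)*(z^2 - 3*z - 10) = z*(z + 2)^2*(z - 5)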